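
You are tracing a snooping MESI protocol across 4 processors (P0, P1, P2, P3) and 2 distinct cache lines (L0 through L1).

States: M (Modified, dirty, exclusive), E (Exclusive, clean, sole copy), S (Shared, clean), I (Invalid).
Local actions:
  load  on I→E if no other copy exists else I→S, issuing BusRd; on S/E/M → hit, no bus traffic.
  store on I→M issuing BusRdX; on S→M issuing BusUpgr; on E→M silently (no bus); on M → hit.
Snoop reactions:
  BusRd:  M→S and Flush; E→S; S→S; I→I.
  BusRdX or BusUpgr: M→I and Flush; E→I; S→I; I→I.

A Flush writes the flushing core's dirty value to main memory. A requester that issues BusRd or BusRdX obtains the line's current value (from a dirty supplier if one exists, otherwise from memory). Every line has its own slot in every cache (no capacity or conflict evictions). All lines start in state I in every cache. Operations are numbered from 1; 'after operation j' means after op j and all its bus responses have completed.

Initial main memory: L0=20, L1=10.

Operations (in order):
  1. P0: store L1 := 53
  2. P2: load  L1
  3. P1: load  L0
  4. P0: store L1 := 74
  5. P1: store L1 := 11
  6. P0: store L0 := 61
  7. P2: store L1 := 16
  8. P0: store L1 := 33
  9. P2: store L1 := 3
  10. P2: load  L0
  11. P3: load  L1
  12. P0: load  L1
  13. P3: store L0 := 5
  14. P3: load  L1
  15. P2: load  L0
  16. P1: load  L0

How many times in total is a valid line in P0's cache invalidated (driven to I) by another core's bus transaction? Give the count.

invalidations = 3

1. P0: store L1 := 53  bus=[BusRdX]  L1: P0=M P1=I P2=I P3=I  mem[L1]=10
2. P2: load  L1  bus=[BusRd,Flush]  L1: P0=S P1=I P2=S P3=I  mem[L1]=53
3. P1: load  L0  bus=[BusRd]  L0: P0=I P1=E P2=I P3=I  mem[L0]=20
4. P0: store L1 := 74  bus=[BusUpgr]  L1: P0=M P1=I P2=I P3=I  mem[L1]=53
5. P1: store L1 := 11  bus=[BusRdX,Flush]  L1: P0=I P1=M P2=I P3=I  mem[L1]=74
6. P0: store L0 := 61  bus=[BusRdX]  L0: P0=M P1=I P2=I P3=I  mem[L0]=20
7. P2: store L1 := 16  bus=[BusRdX,Flush]  L1: P0=I P1=I P2=M P3=I  mem[L1]=11
8. P0: store L1 := 33  bus=[BusRdX,Flush]  L1: P0=M P1=I P2=I P3=I  mem[L1]=16
9. P2: store L1 := 3  bus=[BusRdX,Flush]  L1: P0=I P1=I P2=M P3=I  mem[L1]=33
10. P2: load  L0  bus=[BusRd,Flush]  L0: P0=S P1=I P2=S P3=I  mem[L0]=61
11. P3: load  L1  bus=[BusRd,Flush]  L1: P0=I P1=I P2=S P3=S  mem[L1]=3
12. P0: load  L1  bus=[BusRd]  L1: P0=S P1=I P2=S P3=S  mem[L1]=3
13. P3: store L0 := 5  bus=[BusRdX]  L0: P0=I P1=I P2=I P3=M  mem[L0]=61
14. P3: load  L1  bus=[-]  L1: P0=S P1=I P2=S P3=S  mem[L1]=3
15. P2: load  L0  bus=[BusRd,Flush]  L0: P0=I P1=I P2=S P3=S  mem[L0]=5
16. P1: load  L0  bus=[BusRd]  L0: P0=I P1=S P2=S P3=S  mem[L0]=5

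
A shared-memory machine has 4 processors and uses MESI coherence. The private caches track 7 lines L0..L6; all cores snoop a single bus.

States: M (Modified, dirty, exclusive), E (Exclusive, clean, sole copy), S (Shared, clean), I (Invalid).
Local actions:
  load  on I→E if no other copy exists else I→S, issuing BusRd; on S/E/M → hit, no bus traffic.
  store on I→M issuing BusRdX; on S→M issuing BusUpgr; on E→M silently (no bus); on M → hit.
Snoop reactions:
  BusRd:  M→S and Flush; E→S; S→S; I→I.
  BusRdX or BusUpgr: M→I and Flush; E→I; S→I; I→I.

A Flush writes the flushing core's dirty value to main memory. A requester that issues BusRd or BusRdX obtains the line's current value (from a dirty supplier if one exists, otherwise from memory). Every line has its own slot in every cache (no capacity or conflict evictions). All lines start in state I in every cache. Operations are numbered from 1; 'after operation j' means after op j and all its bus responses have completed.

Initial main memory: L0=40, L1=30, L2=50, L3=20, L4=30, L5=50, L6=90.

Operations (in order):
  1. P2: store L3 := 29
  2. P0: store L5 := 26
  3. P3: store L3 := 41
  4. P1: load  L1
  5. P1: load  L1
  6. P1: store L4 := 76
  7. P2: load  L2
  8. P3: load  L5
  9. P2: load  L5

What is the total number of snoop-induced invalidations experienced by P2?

invalidations = 1

[1] P2: store L3 := 29 | P0:I, P1:I, P2:M(29), P3:I | bus: BusRdX
[2] P0: store L5 := 26 | P0:M(26), P1:I, P2:I, P3:I | bus: BusRdX
[3] P3: store L3 := 41 | P0:I, P1:I, P2:I, P3:M(41) | bus: BusRdX,Flush
[4] P1: load  L1 | P0:I, P1:E(30), P2:I, P3:I | bus: BusRd
[5] P1: load  L1 | P0:I, P1:E(30), P2:I, P3:I | bus: none
[6] P1: store L4 := 76 | P0:I, P1:M(76), P2:I, P3:I | bus: BusRdX
[7] P2: load  L2 | P0:I, P1:I, P2:E(50), P3:I | bus: BusRd
[8] P3: load  L5 | P0:S(26), P1:I, P2:I, P3:S(26) | bus: BusRd,Flush
[9] P2: load  L5 | P0:S(26), P1:I, P2:S(26), P3:S(26) | bus: BusRd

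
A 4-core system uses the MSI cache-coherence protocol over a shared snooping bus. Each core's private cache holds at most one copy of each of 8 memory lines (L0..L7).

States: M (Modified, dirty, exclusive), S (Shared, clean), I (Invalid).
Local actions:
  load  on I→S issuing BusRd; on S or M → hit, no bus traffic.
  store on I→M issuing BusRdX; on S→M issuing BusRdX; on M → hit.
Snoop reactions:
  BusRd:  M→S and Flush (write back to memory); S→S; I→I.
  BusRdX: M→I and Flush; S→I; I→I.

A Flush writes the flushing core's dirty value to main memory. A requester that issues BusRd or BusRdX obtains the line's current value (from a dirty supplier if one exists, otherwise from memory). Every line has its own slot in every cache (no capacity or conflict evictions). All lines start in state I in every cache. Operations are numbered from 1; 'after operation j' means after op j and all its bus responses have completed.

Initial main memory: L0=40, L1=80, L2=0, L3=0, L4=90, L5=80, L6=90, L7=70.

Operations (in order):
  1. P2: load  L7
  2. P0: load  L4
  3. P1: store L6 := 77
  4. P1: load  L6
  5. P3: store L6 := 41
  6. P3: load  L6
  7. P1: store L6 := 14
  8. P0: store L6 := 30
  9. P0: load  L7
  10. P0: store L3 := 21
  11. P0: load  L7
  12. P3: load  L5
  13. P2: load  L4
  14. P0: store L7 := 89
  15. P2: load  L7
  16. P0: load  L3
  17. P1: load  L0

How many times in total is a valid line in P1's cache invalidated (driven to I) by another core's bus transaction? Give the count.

step 1: P2: load  L7  ⟶  IISI  (L7)  txn=BusRd  M[L7]=70
step 2: P0: load  L4  ⟶  SIII  (L4)  txn=BusRd  M[L4]=90
step 3: P1: store L6 := 77  ⟶  IMII  (L6)  txn=BusRdX  M[L6]=90
step 4: P1: load  L6  ⟶  IMII  (L6)  txn=∅  M[L6]=90
step 5: P3: store L6 := 41  ⟶  IIIM  (L6)  txn=BusRdX+Flush  M[L6]=77
step 6: P3: load  L6  ⟶  IIIM  (L6)  txn=∅  M[L6]=77
step 7: P1: store L6 := 14  ⟶  IMII  (L6)  txn=BusRdX+Flush  M[L6]=41
step 8: P0: store L6 := 30  ⟶  MIII  (L6)  txn=BusRdX+Flush  M[L6]=14
step 9: P0: load  L7  ⟶  SISI  (L7)  txn=BusRd  M[L7]=70
step 10: P0: store L3 := 21  ⟶  MIII  (L3)  txn=BusRdX  M[L3]=0
step 11: P0: load  L7  ⟶  SISI  (L7)  txn=∅  M[L7]=70
step 12: P3: load  L5  ⟶  IIIS  (L5)  txn=BusRd  M[L5]=80
step 13: P2: load  L4  ⟶  SISI  (L4)  txn=BusRd  M[L4]=90
step 14: P0: store L7 := 89  ⟶  MIII  (L7)  txn=BusRdX  M[L7]=70
step 15: P2: load  L7  ⟶  SISI  (L7)  txn=BusRd+Flush  M[L7]=89
step 16: P0: load  L3  ⟶  MIII  (L3)  txn=∅  M[L3]=0
step 17: P1: load  L0  ⟶  ISII  (L0)  txn=BusRd  M[L0]=40

invalidations = 2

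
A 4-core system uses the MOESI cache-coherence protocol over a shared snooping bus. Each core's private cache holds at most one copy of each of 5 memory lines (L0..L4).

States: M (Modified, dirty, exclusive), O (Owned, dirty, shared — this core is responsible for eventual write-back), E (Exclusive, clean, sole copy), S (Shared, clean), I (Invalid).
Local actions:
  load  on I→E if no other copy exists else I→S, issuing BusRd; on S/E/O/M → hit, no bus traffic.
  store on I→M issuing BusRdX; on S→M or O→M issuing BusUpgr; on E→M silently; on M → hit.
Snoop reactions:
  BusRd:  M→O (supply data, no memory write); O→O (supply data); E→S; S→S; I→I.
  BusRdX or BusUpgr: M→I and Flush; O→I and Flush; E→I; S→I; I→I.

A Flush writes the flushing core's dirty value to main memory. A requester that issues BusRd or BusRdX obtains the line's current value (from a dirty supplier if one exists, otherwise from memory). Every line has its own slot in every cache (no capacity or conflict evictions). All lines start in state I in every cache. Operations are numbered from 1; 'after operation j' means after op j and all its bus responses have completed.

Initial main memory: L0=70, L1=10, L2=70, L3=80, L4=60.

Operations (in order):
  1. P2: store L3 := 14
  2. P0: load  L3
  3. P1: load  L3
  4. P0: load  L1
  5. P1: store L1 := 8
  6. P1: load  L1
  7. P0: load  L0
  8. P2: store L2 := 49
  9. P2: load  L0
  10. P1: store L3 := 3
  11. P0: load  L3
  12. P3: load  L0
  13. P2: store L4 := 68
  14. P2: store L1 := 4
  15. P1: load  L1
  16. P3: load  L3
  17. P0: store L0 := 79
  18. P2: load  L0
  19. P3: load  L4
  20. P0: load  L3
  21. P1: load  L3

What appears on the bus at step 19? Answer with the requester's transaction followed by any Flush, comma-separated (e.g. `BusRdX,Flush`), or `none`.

bus = BusRd

[1] P2: store L3 := 14 | P0:I, P1:I, P2:M(14), P3:I | bus: BusRdX
[2] P0: load  L3 | P0:S(14), P1:I, P2:O(14), P3:I | bus: BusRd
[3] P1: load  L3 | P0:S(14), P1:S(14), P2:O(14), P3:I | bus: BusRd
[4] P0: load  L1 | P0:E(10), P1:I, P2:I, P3:I | bus: BusRd
[5] P1: store L1 := 8 | P0:I, P1:M(8), P2:I, P3:I | bus: BusRdX
[6] P1: load  L1 | P0:I, P1:M(8), P2:I, P3:I | bus: none
[7] P0: load  L0 | P0:E(70), P1:I, P2:I, P3:I | bus: BusRd
[8] P2: store L2 := 49 | P0:I, P1:I, P2:M(49), P3:I | bus: BusRdX
[9] P2: load  L0 | P0:S(70), P1:I, P2:S(70), P3:I | bus: BusRd
[10] P1: store L3 := 3 | P0:I, P1:M(3), P2:I, P3:I | bus: BusUpgr,Flush
[11] P0: load  L3 | P0:S(3), P1:O(3), P2:I, P3:I | bus: BusRd
[12] P3: load  L0 | P0:S(70), P1:I, P2:S(70), P3:S(70) | bus: BusRd
[13] P2: store L4 := 68 | P0:I, P1:I, P2:M(68), P3:I | bus: BusRdX
[14] P2: store L1 := 4 | P0:I, P1:I, P2:M(4), P3:I | bus: BusRdX,Flush
[15] P1: load  L1 | P0:I, P1:S(4), P2:O(4), P3:I | bus: BusRd
[16] P3: load  L3 | P0:S(3), P1:O(3), P2:I, P3:S(3) | bus: BusRd
[17] P0: store L0 := 79 | P0:M(79), P1:I, P2:I, P3:I | bus: BusUpgr
[18] P2: load  L0 | P0:O(79), P1:I, P2:S(79), P3:I | bus: BusRd
[19] P3: load  L4 | P0:I, P1:I, P2:O(68), P3:S(68) | bus: BusRd
[20] P0: load  L3 | P0:S(3), P1:O(3), P2:I, P3:S(3) | bus: none
[21] P1: load  L3 | P0:S(3), P1:O(3), P2:I, P3:S(3) | bus: none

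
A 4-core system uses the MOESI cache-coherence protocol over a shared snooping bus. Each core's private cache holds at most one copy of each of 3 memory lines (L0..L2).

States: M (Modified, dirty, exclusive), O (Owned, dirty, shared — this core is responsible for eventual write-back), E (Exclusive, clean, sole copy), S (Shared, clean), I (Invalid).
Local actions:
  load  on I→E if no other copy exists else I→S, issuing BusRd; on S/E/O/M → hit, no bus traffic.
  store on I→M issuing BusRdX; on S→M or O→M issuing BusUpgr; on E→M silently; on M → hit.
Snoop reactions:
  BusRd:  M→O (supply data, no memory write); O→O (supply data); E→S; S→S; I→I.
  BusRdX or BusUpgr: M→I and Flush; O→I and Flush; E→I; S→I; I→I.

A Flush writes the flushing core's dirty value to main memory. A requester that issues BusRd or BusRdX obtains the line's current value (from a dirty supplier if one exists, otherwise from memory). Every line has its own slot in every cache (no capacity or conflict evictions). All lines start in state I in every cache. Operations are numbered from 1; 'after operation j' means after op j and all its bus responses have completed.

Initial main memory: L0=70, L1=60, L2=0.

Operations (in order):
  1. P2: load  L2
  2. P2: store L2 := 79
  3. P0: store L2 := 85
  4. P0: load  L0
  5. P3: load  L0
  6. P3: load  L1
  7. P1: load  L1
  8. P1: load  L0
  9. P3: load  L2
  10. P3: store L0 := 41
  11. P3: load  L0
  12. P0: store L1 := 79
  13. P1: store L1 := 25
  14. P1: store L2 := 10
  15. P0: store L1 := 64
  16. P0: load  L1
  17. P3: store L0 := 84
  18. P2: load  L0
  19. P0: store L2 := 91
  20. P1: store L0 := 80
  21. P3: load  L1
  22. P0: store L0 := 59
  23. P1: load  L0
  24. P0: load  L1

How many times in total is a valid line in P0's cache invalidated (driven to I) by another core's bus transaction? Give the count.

1. P2: load  L2  bus=[BusRd]  L2: P0=I P1=I P2=E P3=I  mem[L2]=0
2. P2: store L2 := 79  bus=[-]  L2: P0=I P1=I P2=M P3=I  mem[L2]=0
3. P0: store L2 := 85  bus=[BusRdX,Flush]  L2: P0=M P1=I P2=I P3=I  mem[L2]=79
4. P0: load  L0  bus=[BusRd]  L0: P0=E P1=I P2=I P3=I  mem[L0]=70
5. P3: load  L0  bus=[BusRd]  L0: P0=S P1=I P2=I P3=S  mem[L0]=70
6. P3: load  L1  bus=[BusRd]  L1: P0=I P1=I P2=I P3=E  mem[L1]=60
7. P1: load  L1  bus=[BusRd]  L1: P0=I P1=S P2=I P3=S  mem[L1]=60
8. P1: load  L0  bus=[BusRd]  L0: P0=S P1=S P2=I P3=S  mem[L0]=70
9. P3: load  L2  bus=[BusRd]  L2: P0=O P1=I P2=I P3=S  mem[L2]=79
10. P3: store L0 := 41  bus=[BusUpgr]  L0: P0=I P1=I P2=I P3=M  mem[L0]=70
11. P3: load  L0  bus=[-]  L0: P0=I P1=I P2=I P3=M  mem[L0]=70
12. P0: store L1 := 79  bus=[BusRdX]  L1: P0=M P1=I P2=I P3=I  mem[L1]=60
13. P1: store L1 := 25  bus=[BusRdX,Flush]  L1: P0=I P1=M P2=I P3=I  mem[L1]=79
14. P1: store L2 := 10  bus=[BusRdX,Flush]  L2: P0=I P1=M P2=I P3=I  mem[L2]=85
15. P0: store L1 := 64  bus=[BusRdX,Flush]  L1: P0=M P1=I P2=I P3=I  mem[L1]=25
16. P0: load  L1  bus=[-]  L1: P0=M P1=I P2=I P3=I  mem[L1]=25
17. P3: store L0 := 84  bus=[-]  L0: P0=I P1=I P2=I P3=M  mem[L0]=70
18. P2: load  L0  bus=[BusRd]  L0: P0=I P1=I P2=S P3=O  mem[L0]=70
19. P0: store L2 := 91  bus=[BusRdX,Flush]  L2: P0=M P1=I P2=I P3=I  mem[L2]=10
20. P1: store L0 := 80  bus=[BusRdX,Flush]  L0: P0=I P1=M P2=I P3=I  mem[L0]=84
21. P3: load  L1  bus=[BusRd]  L1: P0=O P1=I P2=I P3=S  mem[L1]=25
22. P0: store L0 := 59  bus=[BusRdX,Flush]  L0: P0=M P1=I P2=I P3=I  mem[L0]=80
23. P1: load  L0  bus=[BusRd]  L0: P0=O P1=S P2=I P3=I  mem[L0]=80
24. P0: load  L1  bus=[-]  L1: P0=O P1=I P2=I P3=S  mem[L1]=25

invalidations = 3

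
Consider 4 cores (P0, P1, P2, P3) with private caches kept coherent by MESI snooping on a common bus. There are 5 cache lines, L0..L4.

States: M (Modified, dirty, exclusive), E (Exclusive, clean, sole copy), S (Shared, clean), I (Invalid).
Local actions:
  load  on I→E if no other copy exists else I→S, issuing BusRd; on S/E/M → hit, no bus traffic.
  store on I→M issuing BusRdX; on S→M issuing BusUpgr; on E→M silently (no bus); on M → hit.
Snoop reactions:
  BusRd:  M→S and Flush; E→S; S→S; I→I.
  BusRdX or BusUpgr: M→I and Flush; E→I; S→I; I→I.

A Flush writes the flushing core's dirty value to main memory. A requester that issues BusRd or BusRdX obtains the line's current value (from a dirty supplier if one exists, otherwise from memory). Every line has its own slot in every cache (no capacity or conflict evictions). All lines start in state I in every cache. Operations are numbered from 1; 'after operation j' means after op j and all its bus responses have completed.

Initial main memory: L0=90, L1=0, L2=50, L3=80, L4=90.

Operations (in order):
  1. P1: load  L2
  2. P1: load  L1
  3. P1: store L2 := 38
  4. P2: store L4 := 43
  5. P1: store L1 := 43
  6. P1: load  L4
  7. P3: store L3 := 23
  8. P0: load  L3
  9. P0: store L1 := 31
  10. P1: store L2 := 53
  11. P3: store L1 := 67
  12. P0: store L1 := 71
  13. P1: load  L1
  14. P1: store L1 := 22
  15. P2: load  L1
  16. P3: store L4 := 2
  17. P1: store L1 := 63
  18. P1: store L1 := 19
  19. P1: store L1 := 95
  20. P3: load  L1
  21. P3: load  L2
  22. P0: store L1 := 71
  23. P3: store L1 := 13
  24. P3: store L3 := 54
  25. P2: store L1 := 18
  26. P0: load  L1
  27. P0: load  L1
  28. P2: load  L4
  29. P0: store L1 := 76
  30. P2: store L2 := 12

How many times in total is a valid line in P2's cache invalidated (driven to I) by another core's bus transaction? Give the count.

1. P1: load  L2  bus=[BusRd]  L2: P0=I P1=E P2=I P3=I  mem[L2]=50
2. P1: load  L1  bus=[BusRd]  L1: P0=I P1=E P2=I P3=I  mem[L1]=0
3. P1: store L2 := 38  bus=[-]  L2: P0=I P1=M P2=I P3=I  mem[L2]=50
4. P2: store L4 := 43  bus=[BusRdX]  L4: P0=I P1=I P2=M P3=I  mem[L4]=90
5. P1: store L1 := 43  bus=[-]  L1: P0=I P1=M P2=I P3=I  mem[L1]=0
6. P1: load  L4  bus=[BusRd,Flush]  L4: P0=I P1=S P2=S P3=I  mem[L4]=43
7. P3: store L3 := 23  bus=[BusRdX]  L3: P0=I P1=I P2=I P3=M  mem[L3]=80
8. P0: load  L3  bus=[BusRd,Flush]  L3: P0=S P1=I P2=I P3=S  mem[L3]=23
9. P0: store L1 := 31  bus=[BusRdX,Flush]  L1: P0=M P1=I P2=I P3=I  mem[L1]=43
10. P1: store L2 := 53  bus=[-]  L2: P0=I P1=M P2=I P3=I  mem[L2]=50
11. P3: store L1 := 67  bus=[BusRdX,Flush]  L1: P0=I P1=I P2=I P3=M  mem[L1]=31
12. P0: store L1 := 71  bus=[BusRdX,Flush]  L1: P0=M P1=I P2=I P3=I  mem[L1]=67
13. P1: load  L1  bus=[BusRd,Flush]  L1: P0=S P1=S P2=I P3=I  mem[L1]=71
14. P1: store L1 := 22  bus=[BusUpgr]  L1: P0=I P1=M P2=I P3=I  mem[L1]=71
15. P2: load  L1  bus=[BusRd,Flush]  L1: P0=I P1=S P2=S P3=I  mem[L1]=22
16. P3: store L4 := 2  bus=[BusRdX]  L4: P0=I P1=I P2=I P3=M  mem[L4]=43
17. P1: store L1 := 63  bus=[BusUpgr]  L1: P0=I P1=M P2=I P3=I  mem[L1]=22
18. P1: store L1 := 19  bus=[-]  L1: P0=I P1=M P2=I P3=I  mem[L1]=22
19. P1: store L1 := 95  bus=[-]  L1: P0=I P1=M P2=I P3=I  mem[L1]=22
20. P3: load  L1  bus=[BusRd,Flush]  L1: P0=I P1=S P2=I P3=S  mem[L1]=95
21. P3: load  L2  bus=[BusRd,Flush]  L2: P0=I P1=S P2=I P3=S  mem[L2]=53
22. P0: store L1 := 71  bus=[BusRdX]  L1: P0=M P1=I P2=I P3=I  mem[L1]=95
23. P3: store L1 := 13  bus=[BusRdX,Flush]  L1: P0=I P1=I P2=I P3=M  mem[L1]=71
24. P3: store L3 := 54  bus=[BusUpgr]  L3: P0=I P1=I P2=I P3=M  mem[L3]=23
25. P2: store L1 := 18  bus=[BusRdX,Flush]  L1: P0=I P1=I P2=M P3=I  mem[L1]=13
26. P0: load  L1  bus=[BusRd,Flush]  L1: P0=S P1=I P2=S P3=I  mem[L1]=18
27. P0: load  L1  bus=[-]  L1: P0=S P1=I P2=S P3=I  mem[L1]=18
28. P2: load  L4  bus=[BusRd,Flush]  L4: P0=I P1=I P2=S P3=S  mem[L4]=2
29. P0: store L1 := 76  bus=[BusUpgr]  L1: P0=M P1=I P2=I P3=I  mem[L1]=18
30. P2: store L2 := 12  bus=[BusRdX]  L2: P0=I P1=I P2=M P3=I  mem[L2]=53

invalidations = 3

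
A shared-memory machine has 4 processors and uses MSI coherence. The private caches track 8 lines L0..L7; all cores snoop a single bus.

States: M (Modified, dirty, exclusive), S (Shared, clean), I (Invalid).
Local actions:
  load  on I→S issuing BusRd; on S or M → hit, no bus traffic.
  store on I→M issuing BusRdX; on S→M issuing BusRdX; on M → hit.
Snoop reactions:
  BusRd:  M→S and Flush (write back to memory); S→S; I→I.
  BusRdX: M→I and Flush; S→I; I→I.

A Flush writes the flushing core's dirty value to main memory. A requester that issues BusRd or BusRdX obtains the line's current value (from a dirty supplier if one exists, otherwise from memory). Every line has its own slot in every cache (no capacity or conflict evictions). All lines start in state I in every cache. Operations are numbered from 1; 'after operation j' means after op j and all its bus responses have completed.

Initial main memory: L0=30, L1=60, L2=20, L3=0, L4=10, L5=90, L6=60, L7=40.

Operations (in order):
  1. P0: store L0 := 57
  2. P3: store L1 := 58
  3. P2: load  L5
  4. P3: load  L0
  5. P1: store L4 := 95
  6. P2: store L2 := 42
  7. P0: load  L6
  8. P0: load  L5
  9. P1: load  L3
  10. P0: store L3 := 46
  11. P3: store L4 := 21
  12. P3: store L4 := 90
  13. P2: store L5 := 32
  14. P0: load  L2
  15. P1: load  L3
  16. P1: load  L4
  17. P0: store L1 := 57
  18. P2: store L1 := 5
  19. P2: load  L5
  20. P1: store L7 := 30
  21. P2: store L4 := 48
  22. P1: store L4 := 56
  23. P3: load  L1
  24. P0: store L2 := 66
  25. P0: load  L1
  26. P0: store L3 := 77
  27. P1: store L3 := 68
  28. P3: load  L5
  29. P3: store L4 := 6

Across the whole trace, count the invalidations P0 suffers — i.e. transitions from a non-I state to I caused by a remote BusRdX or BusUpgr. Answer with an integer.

invalidations = 3

  op1 P0: store L0 := 57 → M/I/I/I on L0; bus BusRdX; mem=30
  op2 P3: store L1 := 58 → I/I/I/M on L1; bus BusRdX; mem=60
  op3 P2: load  L5 → I/I/S/I on L5; bus BusRd; mem=90
  op4 P3: load  L0 → S/I/I/S on L0; bus BusRd Flush; mem=57
  op5 P1: store L4 := 95 → I/M/I/I on L4; bus BusRdX; mem=10
  op6 P2: store L2 := 42 → I/I/M/I on L2; bus BusRdX; mem=20
  op7 P0: load  L6 → S/I/I/I on L6; bus BusRd; mem=60
  op8 P0: load  L5 → S/I/S/I on L5; bus BusRd; mem=90
  op9 P1: load  L3 → I/S/I/I on L3; bus BusRd; mem=0
  op10 P0: store L3 := 46 → M/I/I/I on L3; bus BusRdX; mem=0
  op11 P3: store L4 := 21 → I/I/I/M on L4; bus BusRdX Flush; mem=95
  op12 P3: store L4 := 90 → I/I/I/M on L4; bus (none); mem=95
  op13 P2: store L5 := 32 → I/I/M/I on L5; bus BusRdX; mem=90
  op14 P0: load  L2 → S/I/S/I on L2; bus BusRd Flush; mem=42
  op15 P1: load  L3 → S/S/I/I on L3; bus BusRd Flush; mem=46
  op16 P1: load  L4 → I/S/I/S on L4; bus BusRd Flush; mem=90
  op17 P0: store L1 := 57 → M/I/I/I on L1; bus BusRdX Flush; mem=58
  op18 P2: store L1 := 5 → I/I/M/I on L1; bus BusRdX Flush; mem=57
  op19 P2: load  L5 → I/I/M/I on L5; bus (none); mem=90
  op20 P1: store L7 := 30 → I/M/I/I on L7; bus BusRdX; mem=40
  op21 P2: store L4 := 48 → I/I/M/I on L4; bus BusRdX; mem=90
  op22 P1: store L4 := 56 → I/M/I/I on L4; bus BusRdX Flush; mem=48
  op23 P3: load  L1 → I/I/S/S on L1; bus BusRd Flush; mem=5
  op24 P0: store L2 := 66 → M/I/I/I on L2; bus BusRdX; mem=42
  op25 P0: load  L1 → S/I/S/S on L1; bus BusRd; mem=5
  op26 P0: store L3 := 77 → M/I/I/I on L3; bus BusRdX; mem=46
  op27 P1: store L3 := 68 → I/M/I/I on L3; bus BusRdX Flush; mem=77
  op28 P3: load  L5 → I/I/S/S on L5; bus BusRd Flush; mem=32
  op29 P3: store L4 := 6 → I/I/I/M on L4; bus BusRdX Flush; mem=56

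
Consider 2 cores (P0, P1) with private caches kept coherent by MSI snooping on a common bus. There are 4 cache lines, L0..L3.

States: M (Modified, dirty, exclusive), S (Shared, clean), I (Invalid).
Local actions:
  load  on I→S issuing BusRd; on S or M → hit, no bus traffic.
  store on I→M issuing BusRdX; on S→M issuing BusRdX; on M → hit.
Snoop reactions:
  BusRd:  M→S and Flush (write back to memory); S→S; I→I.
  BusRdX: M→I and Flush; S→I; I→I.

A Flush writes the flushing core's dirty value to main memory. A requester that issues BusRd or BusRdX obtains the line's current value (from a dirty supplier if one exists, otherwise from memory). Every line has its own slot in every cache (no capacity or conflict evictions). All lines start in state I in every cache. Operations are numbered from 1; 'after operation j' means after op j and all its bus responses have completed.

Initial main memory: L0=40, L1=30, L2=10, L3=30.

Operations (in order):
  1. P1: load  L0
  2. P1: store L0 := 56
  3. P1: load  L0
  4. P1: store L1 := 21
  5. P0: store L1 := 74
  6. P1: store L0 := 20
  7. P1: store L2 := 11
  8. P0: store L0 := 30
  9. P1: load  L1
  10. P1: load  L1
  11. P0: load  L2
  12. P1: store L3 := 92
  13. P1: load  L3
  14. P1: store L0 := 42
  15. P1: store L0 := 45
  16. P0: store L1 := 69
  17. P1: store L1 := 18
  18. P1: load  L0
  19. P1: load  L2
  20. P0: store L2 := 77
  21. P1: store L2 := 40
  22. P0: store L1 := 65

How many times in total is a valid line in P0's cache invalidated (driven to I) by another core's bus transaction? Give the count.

1. P1: load  L0  bus=[BusRd]  L0: P0=I P1=S  mem[L0]=40
2. P1: store L0 := 56  bus=[BusRdX]  L0: P0=I P1=M  mem[L0]=40
3. P1: load  L0  bus=[-]  L0: P0=I P1=M  mem[L0]=40
4. P1: store L1 := 21  bus=[BusRdX]  L1: P0=I P1=M  mem[L1]=30
5. P0: store L1 := 74  bus=[BusRdX,Flush]  L1: P0=M P1=I  mem[L1]=21
6. P1: store L0 := 20  bus=[-]  L0: P0=I P1=M  mem[L0]=40
7. P1: store L2 := 11  bus=[BusRdX]  L2: P0=I P1=M  mem[L2]=10
8. P0: store L0 := 30  bus=[BusRdX,Flush]  L0: P0=M P1=I  mem[L0]=20
9. P1: load  L1  bus=[BusRd,Flush]  L1: P0=S P1=S  mem[L1]=74
10. P1: load  L1  bus=[-]  L1: P0=S P1=S  mem[L1]=74
11. P0: load  L2  bus=[BusRd,Flush]  L2: P0=S P1=S  mem[L2]=11
12. P1: store L3 := 92  bus=[BusRdX]  L3: P0=I P1=M  mem[L3]=30
13. P1: load  L3  bus=[-]  L3: P0=I P1=M  mem[L3]=30
14. P1: store L0 := 42  bus=[BusRdX,Flush]  L0: P0=I P1=M  mem[L0]=30
15. P1: store L0 := 45  bus=[-]  L0: P0=I P1=M  mem[L0]=30
16. P0: store L1 := 69  bus=[BusRdX]  L1: P0=M P1=I  mem[L1]=74
17. P1: store L1 := 18  bus=[BusRdX,Flush]  L1: P0=I P1=M  mem[L1]=69
18. P1: load  L0  bus=[-]  L0: P0=I P1=M  mem[L0]=30
19. P1: load  L2  bus=[-]  L2: P0=S P1=S  mem[L2]=11
20. P0: store L2 := 77  bus=[BusRdX]  L2: P0=M P1=I  mem[L2]=11
21. P1: store L2 := 40  bus=[BusRdX,Flush]  L2: P0=I P1=M  mem[L2]=77
22. P0: store L1 := 65  bus=[BusRdX,Flush]  L1: P0=M P1=I  mem[L1]=18

invalidations = 3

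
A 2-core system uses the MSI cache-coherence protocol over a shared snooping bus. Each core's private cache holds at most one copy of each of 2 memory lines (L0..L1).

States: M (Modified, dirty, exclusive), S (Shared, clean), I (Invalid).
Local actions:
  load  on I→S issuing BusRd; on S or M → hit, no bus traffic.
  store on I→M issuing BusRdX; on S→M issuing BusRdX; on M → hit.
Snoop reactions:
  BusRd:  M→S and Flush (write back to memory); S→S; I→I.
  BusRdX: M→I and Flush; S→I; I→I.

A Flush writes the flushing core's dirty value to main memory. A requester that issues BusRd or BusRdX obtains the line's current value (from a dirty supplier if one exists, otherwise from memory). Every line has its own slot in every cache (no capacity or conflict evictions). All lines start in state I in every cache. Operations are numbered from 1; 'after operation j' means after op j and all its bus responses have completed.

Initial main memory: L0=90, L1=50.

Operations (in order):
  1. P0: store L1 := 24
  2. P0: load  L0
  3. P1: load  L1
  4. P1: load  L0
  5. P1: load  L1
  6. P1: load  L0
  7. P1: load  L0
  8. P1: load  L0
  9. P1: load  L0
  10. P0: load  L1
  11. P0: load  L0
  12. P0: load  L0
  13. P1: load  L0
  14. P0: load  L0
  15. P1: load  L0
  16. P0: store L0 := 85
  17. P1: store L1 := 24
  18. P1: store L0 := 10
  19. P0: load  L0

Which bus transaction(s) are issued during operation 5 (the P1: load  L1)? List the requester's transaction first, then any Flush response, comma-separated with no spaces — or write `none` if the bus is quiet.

1. P0: store L1 := 24  bus=[BusRdX]  L1: P0=M P1=I  mem[L1]=50
2. P0: load  L0  bus=[BusRd]  L0: P0=S P1=I  mem[L0]=90
3. P1: load  L1  bus=[BusRd,Flush]  L1: P0=S P1=S  mem[L1]=24
4. P1: load  L0  bus=[BusRd]  L0: P0=S P1=S  mem[L0]=90
5. P1: load  L1  bus=[-]  L1: P0=S P1=S  mem[L1]=24
6. P1: load  L0  bus=[-]  L0: P0=S P1=S  mem[L0]=90
7. P1: load  L0  bus=[-]  L0: P0=S P1=S  mem[L0]=90
8. P1: load  L0  bus=[-]  L0: P0=S P1=S  mem[L0]=90
9. P1: load  L0  bus=[-]  L0: P0=S P1=S  mem[L0]=90
10. P0: load  L1  bus=[-]  L1: P0=S P1=S  mem[L1]=24
11. P0: load  L0  bus=[-]  L0: P0=S P1=S  mem[L0]=90
12. P0: load  L0  bus=[-]  L0: P0=S P1=S  mem[L0]=90
13. P1: load  L0  bus=[-]  L0: P0=S P1=S  mem[L0]=90
14. P0: load  L0  bus=[-]  L0: P0=S P1=S  mem[L0]=90
15. P1: load  L0  bus=[-]  L0: P0=S P1=S  mem[L0]=90
16. P0: store L0 := 85  bus=[BusRdX]  L0: P0=M P1=I  mem[L0]=90
17. P1: store L1 := 24  bus=[BusRdX]  L1: P0=I P1=M  mem[L1]=24
18. P1: store L0 := 10  bus=[BusRdX,Flush]  L0: P0=I P1=M  mem[L0]=85
19. P0: load  L0  bus=[BusRd,Flush]  L0: P0=S P1=S  mem[L0]=10

bus = none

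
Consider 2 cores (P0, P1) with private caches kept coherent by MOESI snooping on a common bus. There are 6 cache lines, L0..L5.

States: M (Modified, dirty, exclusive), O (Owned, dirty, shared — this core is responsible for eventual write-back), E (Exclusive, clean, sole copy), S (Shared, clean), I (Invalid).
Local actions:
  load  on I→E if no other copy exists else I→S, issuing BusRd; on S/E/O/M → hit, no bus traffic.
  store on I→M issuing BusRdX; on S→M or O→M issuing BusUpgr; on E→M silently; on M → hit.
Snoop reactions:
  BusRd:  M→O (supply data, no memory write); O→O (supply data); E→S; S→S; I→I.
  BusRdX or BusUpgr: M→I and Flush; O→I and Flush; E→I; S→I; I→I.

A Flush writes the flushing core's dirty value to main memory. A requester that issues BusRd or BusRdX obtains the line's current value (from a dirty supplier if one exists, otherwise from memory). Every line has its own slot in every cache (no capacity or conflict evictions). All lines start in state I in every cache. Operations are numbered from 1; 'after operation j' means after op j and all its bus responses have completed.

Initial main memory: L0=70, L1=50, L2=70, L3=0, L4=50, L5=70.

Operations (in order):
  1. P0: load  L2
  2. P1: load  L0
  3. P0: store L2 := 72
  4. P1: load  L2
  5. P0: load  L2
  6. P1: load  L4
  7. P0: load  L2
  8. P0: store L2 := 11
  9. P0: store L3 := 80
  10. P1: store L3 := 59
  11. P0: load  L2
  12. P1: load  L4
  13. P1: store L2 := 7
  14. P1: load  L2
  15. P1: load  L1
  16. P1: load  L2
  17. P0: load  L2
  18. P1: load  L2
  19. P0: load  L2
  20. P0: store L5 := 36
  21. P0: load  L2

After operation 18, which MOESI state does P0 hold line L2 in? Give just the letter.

1. P0: load  L2  bus=[BusRd]  L2: P0=E P1=I  mem[L2]=70
2. P1: load  L0  bus=[BusRd]  L0: P0=I P1=E  mem[L0]=70
3. P0: store L2 := 72  bus=[-]  L2: P0=M P1=I  mem[L2]=70
4. P1: load  L2  bus=[BusRd]  L2: P0=O P1=S  mem[L2]=70
5. P0: load  L2  bus=[-]  L2: P0=O P1=S  mem[L2]=70
6. P1: load  L4  bus=[BusRd]  L4: P0=I P1=E  mem[L4]=50
7. P0: load  L2  bus=[-]  L2: P0=O P1=S  mem[L2]=70
8. P0: store L2 := 11  bus=[BusUpgr]  L2: P0=M P1=I  mem[L2]=70
9. P0: store L3 := 80  bus=[BusRdX]  L3: P0=M P1=I  mem[L3]=0
10. P1: store L3 := 59  bus=[BusRdX,Flush]  L3: P0=I P1=M  mem[L3]=80
11. P0: load  L2  bus=[-]  L2: P0=M P1=I  mem[L2]=70
12. P1: load  L4  bus=[-]  L4: P0=I P1=E  mem[L4]=50
13. P1: store L2 := 7  bus=[BusRdX,Flush]  L2: P0=I P1=M  mem[L2]=11
14. P1: load  L2  bus=[-]  L2: P0=I P1=M  mem[L2]=11
15. P1: load  L1  bus=[BusRd]  L1: P0=I P1=E  mem[L1]=50
16. P1: load  L2  bus=[-]  L2: P0=I P1=M  mem[L2]=11
17. P0: load  L2  bus=[BusRd]  L2: P0=S P1=O  mem[L2]=11
18. P1: load  L2  bus=[-]  L2: P0=S P1=O  mem[L2]=11
19. P0: load  L2  bus=[-]  L2: P0=S P1=O  mem[L2]=11
20. P0: store L5 := 36  bus=[BusRdX]  L5: P0=M P1=I  mem[L5]=70
21. P0: load  L2  bus=[-]  L2: P0=S P1=O  mem[L2]=11

state = S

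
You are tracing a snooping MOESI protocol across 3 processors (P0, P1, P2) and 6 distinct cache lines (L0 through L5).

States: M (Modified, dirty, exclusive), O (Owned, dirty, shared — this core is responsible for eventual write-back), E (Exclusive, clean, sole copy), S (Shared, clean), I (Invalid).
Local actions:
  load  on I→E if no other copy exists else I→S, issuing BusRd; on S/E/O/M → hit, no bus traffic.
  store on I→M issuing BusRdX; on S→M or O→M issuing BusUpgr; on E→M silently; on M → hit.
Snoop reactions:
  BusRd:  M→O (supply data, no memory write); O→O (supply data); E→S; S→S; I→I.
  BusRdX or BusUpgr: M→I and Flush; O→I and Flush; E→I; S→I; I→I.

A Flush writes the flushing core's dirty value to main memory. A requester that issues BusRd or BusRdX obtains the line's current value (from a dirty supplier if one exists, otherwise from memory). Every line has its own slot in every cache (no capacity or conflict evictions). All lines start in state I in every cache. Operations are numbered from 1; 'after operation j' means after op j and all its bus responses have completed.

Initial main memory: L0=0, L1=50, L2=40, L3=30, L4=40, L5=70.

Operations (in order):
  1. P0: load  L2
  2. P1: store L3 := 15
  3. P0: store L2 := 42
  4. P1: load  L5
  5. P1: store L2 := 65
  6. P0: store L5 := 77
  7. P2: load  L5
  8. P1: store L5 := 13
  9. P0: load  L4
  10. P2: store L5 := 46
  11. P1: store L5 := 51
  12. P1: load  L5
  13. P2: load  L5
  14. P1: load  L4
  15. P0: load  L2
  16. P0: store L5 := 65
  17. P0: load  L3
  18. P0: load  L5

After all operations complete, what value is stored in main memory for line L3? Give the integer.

[1] P0: load  L2 | P0:E(40), P1:I, P2:I | bus: BusRd
[2] P1: store L3 := 15 | P0:I, P1:M(15), P2:I | bus: BusRdX
[3] P0: store L2 := 42 | P0:M(42), P1:I, P2:I | bus: none
[4] P1: load  L5 | P0:I, P1:E(70), P2:I | bus: BusRd
[5] P1: store L2 := 65 | P0:I, P1:M(65), P2:I | bus: BusRdX,Flush
[6] P0: store L5 := 77 | P0:M(77), P1:I, P2:I | bus: BusRdX
[7] P2: load  L5 | P0:O(77), P1:I, P2:S(77) | bus: BusRd
[8] P1: store L5 := 13 | P0:I, P1:M(13), P2:I | bus: BusRdX,Flush
[9] P0: load  L4 | P0:E(40), P1:I, P2:I | bus: BusRd
[10] P2: store L5 := 46 | P0:I, P1:I, P2:M(46) | bus: BusRdX,Flush
[11] P1: store L5 := 51 | P0:I, P1:M(51), P2:I | bus: BusRdX,Flush
[12] P1: load  L5 | P0:I, P1:M(51), P2:I | bus: none
[13] P2: load  L5 | P0:I, P1:O(51), P2:S(51) | bus: BusRd
[14] P1: load  L4 | P0:S(40), P1:S(40), P2:I | bus: BusRd
[15] P0: load  L2 | P0:S(65), P1:O(65), P2:I | bus: BusRd
[16] P0: store L5 := 65 | P0:M(65), P1:I, P2:I | bus: BusRdX,Flush
[17] P0: load  L3 | P0:S(15), P1:O(15), P2:I | bus: BusRd
[18] P0: load  L5 | P0:M(65), P1:I, P2:I | bus: none

memory[L3] = 30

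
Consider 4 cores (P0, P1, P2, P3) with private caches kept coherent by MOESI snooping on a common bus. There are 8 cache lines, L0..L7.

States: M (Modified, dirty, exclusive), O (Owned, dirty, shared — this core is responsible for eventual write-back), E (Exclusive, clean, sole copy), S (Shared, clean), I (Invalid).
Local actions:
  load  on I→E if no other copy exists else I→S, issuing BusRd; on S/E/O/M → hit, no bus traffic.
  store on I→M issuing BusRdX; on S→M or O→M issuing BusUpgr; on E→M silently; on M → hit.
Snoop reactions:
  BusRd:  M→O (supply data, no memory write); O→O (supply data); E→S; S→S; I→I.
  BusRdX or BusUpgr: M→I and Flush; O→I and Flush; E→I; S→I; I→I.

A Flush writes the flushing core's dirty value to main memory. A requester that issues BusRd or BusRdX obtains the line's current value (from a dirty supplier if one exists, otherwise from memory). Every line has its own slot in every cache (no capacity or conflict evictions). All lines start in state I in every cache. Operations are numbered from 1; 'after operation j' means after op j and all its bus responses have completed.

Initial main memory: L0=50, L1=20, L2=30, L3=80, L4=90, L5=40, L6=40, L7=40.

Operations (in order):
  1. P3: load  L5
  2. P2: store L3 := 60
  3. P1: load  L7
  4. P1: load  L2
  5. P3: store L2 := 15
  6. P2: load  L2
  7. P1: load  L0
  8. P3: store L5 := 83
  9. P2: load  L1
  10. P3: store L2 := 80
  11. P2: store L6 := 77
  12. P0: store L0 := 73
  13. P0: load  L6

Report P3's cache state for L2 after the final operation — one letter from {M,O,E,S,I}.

state = M

1. P3: load  L5  bus=[BusRd]  L5: P0=I P1=I P2=I P3=E  mem[L5]=40
2. P2: store L3 := 60  bus=[BusRdX]  L3: P0=I P1=I P2=M P3=I  mem[L3]=80
3. P1: load  L7  bus=[BusRd]  L7: P0=I P1=E P2=I P3=I  mem[L7]=40
4. P1: load  L2  bus=[BusRd]  L2: P0=I P1=E P2=I P3=I  mem[L2]=30
5. P3: store L2 := 15  bus=[BusRdX]  L2: P0=I P1=I P2=I P3=M  mem[L2]=30
6. P2: load  L2  bus=[BusRd]  L2: P0=I P1=I P2=S P3=O  mem[L2]=30
7. P1: load  L0  bus=[BusRd]  L0: P0=I P1=E P2=I P3=I  mem[L0]=50
8. P3: store L5 := 83  bus=[-]  L5: P0=I P1=I P2=I P3=M  mem[L5]=40
9. P2: load  L1  bus=[BusRd]  L1: P0=I P1=I P2=E P3=I  mem[L1]=20
10. P3: store L2 := 80  bus=[BusUpgr]  L2: P0=I P1=I P2=I P3=M  mem[L2]=30
11. P2: store L6 := 77  bus=[BusRdX]  L6: P0=I P1=I P2=M P3=I  mem[L6]=40
12. P0: store L0 := 73  bus=[BusRdX]  L0: P0=M P1=I P2=I P3=I  mem[L0]=50
13. P0: load  L6  bus=[BusRd]  L6: P0=S P1=I P2=O P3=I  mem[L6]=40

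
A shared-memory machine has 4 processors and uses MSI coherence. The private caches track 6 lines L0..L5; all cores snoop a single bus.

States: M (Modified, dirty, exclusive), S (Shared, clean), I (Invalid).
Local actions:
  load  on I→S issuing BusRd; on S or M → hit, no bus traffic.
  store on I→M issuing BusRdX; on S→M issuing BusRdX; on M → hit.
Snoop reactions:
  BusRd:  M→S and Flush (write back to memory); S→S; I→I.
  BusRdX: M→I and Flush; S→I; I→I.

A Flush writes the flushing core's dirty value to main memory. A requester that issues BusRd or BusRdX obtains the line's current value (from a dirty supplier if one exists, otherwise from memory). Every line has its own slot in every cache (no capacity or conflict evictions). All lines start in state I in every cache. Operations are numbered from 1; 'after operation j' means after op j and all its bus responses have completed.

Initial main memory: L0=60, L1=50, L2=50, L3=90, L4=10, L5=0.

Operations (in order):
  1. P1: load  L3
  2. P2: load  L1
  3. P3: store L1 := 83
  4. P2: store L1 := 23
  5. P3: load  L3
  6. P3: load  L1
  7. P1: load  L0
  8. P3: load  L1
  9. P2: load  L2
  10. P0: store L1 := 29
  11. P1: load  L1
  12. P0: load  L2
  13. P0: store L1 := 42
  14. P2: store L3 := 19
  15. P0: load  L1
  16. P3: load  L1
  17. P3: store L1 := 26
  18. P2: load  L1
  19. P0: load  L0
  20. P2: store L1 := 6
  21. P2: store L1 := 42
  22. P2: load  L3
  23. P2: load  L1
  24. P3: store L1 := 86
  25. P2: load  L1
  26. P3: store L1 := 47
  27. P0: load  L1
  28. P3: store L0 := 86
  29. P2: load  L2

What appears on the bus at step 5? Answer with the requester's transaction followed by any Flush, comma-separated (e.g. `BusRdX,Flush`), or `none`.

  op1 P1: load  L3 → I/S/I/I on L3; bus BusRd; mem=90
  op2 P2: load  L1 → I/I/S/I on L1; bus BusRd; mem=50
  op3 P3: store L1 := 83 → I/I/I/M on L1; bus BusRdX; mem=50
  op4 P2: store L1 := 23 → I/I/M/I on L1; bus BusRdX Flush; mem=83
  op5 P3: load  L3 → I/S/I/S on L3; bus BusRd; mem=90
  op6 P3: load  L1 → I/I/S/S on L1; bus BusRd Flush; mem=23
  op7 P1: load  L0 → I/S/I/I on L0; bus BusRd; mem=60
  op8 P3: load  L1 → I/I/S/S on L1; bus (none); mem=23
  op9 P2: load  L2 → I/I/S/I on L2; bus BusRd; mem=50
  op10 P0: store L1 := 29 → M/I/I/I on L1; bus BusRdX; mem=23
  op11 P1: load  L1 → S/S/I/I on L1; bus BusRd Flush; mem=29
  op12 P0: load  L2 → S/I/S/I on L2; bus BusRd; mem=50
  op13 P0: store L1 := 42 → M/I/I/I on L1; bus BusRdX; mem=29
  op14 P2: store L3 := 19 → I/I/M/I on L3; bus BusRdX; mem=90
  op15 P0: load  L1 → M/I/I/I on L1; bus (none); mem=29
  op16 P3: load  L1 → S/I/I/S on L1; bus BusRd Flush; mem=42
  op17 P3: store L1 := 26 → I/I/I/M on L1; bus BusRdX; mem=42
  op18 P2: load  L1 → I/I/S/S on L1; bus BusRd Flush; mem=26
  op19 P0: load  L0 → S/S/I/I on L0; bus BusRd; mem=60
  op20 P2: store L1 := 6 → I/I/M/I on L1; bus BusRdX; mem=26
  op21 P2: store L1 := 42 → I/I/M/I on L1; bus (none); mem=26
  op22 P2: load  L3 → I/I/M/I on L3; bus (none); mem=90
  op23 P2: load  L1 → I/I/M/I on L1; bus (none); mem=26
  op24 P3: store L1 := 86 → I/I/I/M on L1; bus BusRdX Flush; mem=42
  op25 P2: load  L1 → I/I/S/S on L1; bus BusRd Flush; mem=86
  op26 P3: store L1 := 47 → I/I/I/M on L1; bus BusRdX; mem=86
  op27 P0: load  L1 → S/I/I/S on L1; bus BusRd Flush; mem=47
  op28 P3: store L0 := 86 → I/I/I/M on L0; bus BusRdX; mem=60
  op29 P2: load  L2 → S/I/S/I on L2; bus (none); mem=50

bus = BusRd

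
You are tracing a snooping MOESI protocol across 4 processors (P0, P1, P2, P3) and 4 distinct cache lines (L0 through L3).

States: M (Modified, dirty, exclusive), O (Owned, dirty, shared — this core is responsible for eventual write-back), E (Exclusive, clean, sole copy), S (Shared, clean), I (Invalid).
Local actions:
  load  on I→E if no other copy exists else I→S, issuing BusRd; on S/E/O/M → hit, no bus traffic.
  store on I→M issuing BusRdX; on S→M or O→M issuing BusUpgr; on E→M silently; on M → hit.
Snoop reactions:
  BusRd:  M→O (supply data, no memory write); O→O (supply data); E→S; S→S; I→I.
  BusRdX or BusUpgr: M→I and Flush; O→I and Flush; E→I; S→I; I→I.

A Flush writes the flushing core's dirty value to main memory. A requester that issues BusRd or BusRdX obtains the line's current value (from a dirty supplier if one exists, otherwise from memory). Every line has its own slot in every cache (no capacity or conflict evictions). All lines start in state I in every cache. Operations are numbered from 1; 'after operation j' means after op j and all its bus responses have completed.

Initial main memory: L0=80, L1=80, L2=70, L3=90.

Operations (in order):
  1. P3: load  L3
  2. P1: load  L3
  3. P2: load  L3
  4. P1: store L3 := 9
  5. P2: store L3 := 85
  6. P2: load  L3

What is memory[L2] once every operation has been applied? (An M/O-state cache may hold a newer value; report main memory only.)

memory[L2] = 70

1. P3: load  L3  bus=[BusRd]  L3: P0=I P1=I P2=I P3=E  mem[L3]=90
2. P1: load  L3  bus=[BusRd]  L3: P0=I P1=S P2=I P3=S  mem[L3]=90
3. P2: load  L3  bus=[BusRd]  L3: P0=I P1=S P2=S P3=S  mem[L3]=90
4. P1: store L3 := 9  bus=[BusUpgr]  L3: P0=I P1=M P2=I P3=I  mem[L3]=90
5. P2: store L3 := 85  bus=[BusRdX,Flush]  L3: P0=I P1=I P2=M P3=I  mem[L3]=9
6. P2: load  L3  bus=[-]  L3: P0=I P1=I P2=M P3=I  mem[L3]=9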